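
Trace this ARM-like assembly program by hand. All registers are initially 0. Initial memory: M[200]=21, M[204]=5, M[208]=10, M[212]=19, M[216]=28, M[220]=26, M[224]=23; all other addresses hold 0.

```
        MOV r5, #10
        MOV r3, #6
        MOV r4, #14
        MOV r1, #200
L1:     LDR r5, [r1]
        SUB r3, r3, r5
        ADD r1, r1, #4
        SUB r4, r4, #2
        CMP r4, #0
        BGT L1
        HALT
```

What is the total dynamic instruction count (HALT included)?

MOV r5, #10 → r5=10
MOV r3, #6 → r3=6
MOV r4, #14 → r4=14
MOV r1, #200 → r1=200
LDR r5, [r1] → r5=M[200]=21
SUB r3, r3, r5 → r3=6-21=-15
ADD r1, r1, #4 → r1=200+4=204
SUB r4, r4, #2 → r4=14-2=12
CMP r4, #0  (cmp 12,0)
BGT L1: taken
LDR r5, [r1] → r5=M[204]=5
SUB r3, r3, r5 → r3=(-15)-5=-20
ADD r1, r1, #4 → r1=204+4=208
SUB r4, r4, #2 → r4=12-2=10
CMP r4, #0  (cmp 10,0)
BGT L1: taken
LDR r5, [r1] → r5=M[208]=10
SUB r3, r3, r5 → r3=(-20)-10=-30
ADD r1, r1, #4 → r1=208+4=212
SUB r4, r4, #2 → r4=10-2=8
CMP r4, #0  (cmp 8,0)
BGT L1: taken
LDR r5, [r1] → r5=M[212]=19
SUB r3, r3, r5 → r3=(-30)-19=-49
ADD r1, r1, #4 → r1=212+4=216
SUB r4, r4, #2 → r4=8-2=6
CMP r4, #0  (cmp 6,0)
BGT L1: taken
LDR r5, [r1] → r5=M[216]=28
SUB r3, r3, r5 → r3=(-49)-28=-77
ADD r1, r1, #4 → r1=216+4=220
SUB r4, r4, #2 → r4=6-2=4
CMP r4, #0  (cmp 4,0)
BGT L1: taken
LDR r5, [r1] → r5=M[220]=26
SUB r3, r3, r5 → r3=(-77)-26=-103
ADD r1, r1, #4 → r1=220+4=224
SUB r4, r4, #2 → r4=4-2=2
CMP r4, #0  (cmp 2,0)
BGT L1: taken
LDR r5, [r1] → r5=M[224]=23
SUB r3, r3, r5 → r3=(-103)-23=-126
ADD r1, r1, #4 → r1=224+4=228
SUB r4, r4, #2 → r4=2-2=0
CMP r4, #0  (cmp 0,0)
BGT L1: not taken
halt.
Total executed instructions: 47.

47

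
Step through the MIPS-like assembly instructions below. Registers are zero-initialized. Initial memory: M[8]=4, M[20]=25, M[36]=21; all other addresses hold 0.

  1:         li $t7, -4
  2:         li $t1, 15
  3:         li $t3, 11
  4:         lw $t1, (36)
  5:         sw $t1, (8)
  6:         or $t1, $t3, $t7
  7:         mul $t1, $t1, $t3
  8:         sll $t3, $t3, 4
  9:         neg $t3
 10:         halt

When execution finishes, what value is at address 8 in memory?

$t7=-4
$t1=15
$t3=11
$t1=M[36]=21
sw $t1, (8) → M[8]=21
$t1=11|(-4)=-1
$t1=(-1)*11=-11
$t3=11<<4=176
$t3=-(176)=-176
halt.

21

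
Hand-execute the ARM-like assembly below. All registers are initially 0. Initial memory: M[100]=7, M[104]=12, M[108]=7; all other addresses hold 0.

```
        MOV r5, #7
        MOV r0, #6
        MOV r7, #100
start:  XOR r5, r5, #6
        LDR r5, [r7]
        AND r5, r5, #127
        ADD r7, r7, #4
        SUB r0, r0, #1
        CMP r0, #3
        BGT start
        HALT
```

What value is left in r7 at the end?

112

r5=7
r0=6
r7=100
r5=7^6=1
r5=M[100]=7
r5=7&127=7
r7=100+4=104
r0=6-1=5
CMP r0, #3  (cmp 5,3)
BGT start: taken
r5=7^6=1
r5=M[104]=12
r5=12&127=12
r7=104+4=108
r0=5-1=4
CMP r0, #3  (cmp 4,3)
BGT start: taken
r5=12^6=10
r5=M[108]=7
r5=7&127=7
r7=108+4=112
r0=4-1=3
CMP r0, #3  (cmp 3,3)
BGT start: not taken
halt.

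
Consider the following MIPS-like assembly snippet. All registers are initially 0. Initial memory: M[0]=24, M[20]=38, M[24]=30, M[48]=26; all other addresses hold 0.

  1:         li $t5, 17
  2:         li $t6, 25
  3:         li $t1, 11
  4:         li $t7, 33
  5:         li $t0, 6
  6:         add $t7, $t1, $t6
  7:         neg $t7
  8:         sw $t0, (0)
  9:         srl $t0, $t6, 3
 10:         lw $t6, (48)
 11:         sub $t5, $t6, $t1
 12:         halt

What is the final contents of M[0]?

6

$t5=17
$t6=25
$t1=11
$t7=33
$t0=6
$t7=11+25=36
$t7=-(36)=-36
sw $t0, (0) → M[0]=6
$t0=25>>3=3
$t6=M[48]=26
$t5=26-11=15
halt.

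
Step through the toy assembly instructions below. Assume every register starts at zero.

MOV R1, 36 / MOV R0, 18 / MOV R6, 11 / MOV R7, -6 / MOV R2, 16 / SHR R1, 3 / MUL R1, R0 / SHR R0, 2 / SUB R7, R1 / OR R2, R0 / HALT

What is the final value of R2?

20

R1=36
R0=18
R6=11
R7=-6
R2=16
R1=36>>3=4
R1=4*18=72
R0=18>>2=4
R7=(-6)-72=-78
R2=16|4=20
halt.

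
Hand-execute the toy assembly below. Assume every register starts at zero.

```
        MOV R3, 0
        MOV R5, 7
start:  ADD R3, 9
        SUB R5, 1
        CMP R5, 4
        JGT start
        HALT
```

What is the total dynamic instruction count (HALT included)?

15

R3=0
R5=7
R3=0+9=9
R5=7-1=6
CMP R5, 4  (cmp 6,4)
JGT start: taken
R3=9+9=18
R5=6-1=5
CMP R5, 4  (cmp 5,4)
JGT start: taken
R3=18+9=27
R5=5-1=4
CMP R5, 4  (cmp 4,4)
JGT start: not taken
halt.
Total executed instructions: 15.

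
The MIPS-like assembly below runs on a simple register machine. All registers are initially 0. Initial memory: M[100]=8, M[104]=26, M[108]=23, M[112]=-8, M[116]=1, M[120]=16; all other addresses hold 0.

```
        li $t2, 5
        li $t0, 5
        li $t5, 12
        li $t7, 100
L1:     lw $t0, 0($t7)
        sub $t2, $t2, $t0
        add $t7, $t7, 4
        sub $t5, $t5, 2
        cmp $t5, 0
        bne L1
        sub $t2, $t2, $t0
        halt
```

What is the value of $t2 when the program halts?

-77

$t2=5
$t0=5
$t5=12
$t7=100
$t0=M[100]=8
$t2=5-8=-3
$t7=100+4=104
$t5=12-2=10
cmp $t5, 0  (cmp 10,0)
bne L1: taken
$t0=M[104]=26
$t2=(-3)-26=-29
$t7=104+4=108
$t5=10-2=8
cmp $t5, 0  (cmp 8,0)
bne L1: taken
$t0=M[108]=23
$t2=(-29)-23=-52
$t7=108+4=112
$t5=8-2=6
cmp $t5, 0  (cmp 6,0)
bne L1: taken
$t0=M[112]=-8
$t2=(-52)-(-8)=-44
$t7=112+4=116
$t5=6-2=4
cmp $t5, 0  (cmp 4,0)
bne L1: taken
$t0=M[116]=1
$t2=(-44)-1=-45
$t7=116+4=120
$t5=4-2=2
cmp $t5, 0  (cmp 2,0)
bne L1: taken
$t0=M[120]=16
$t2=(-45)-16=-61
$t7=120+4=124
$t5=2-2=0
cmp $t5, 0  (cmp 0,0)
bne L1: not taken
$t2=(-61)-16=-77
halt.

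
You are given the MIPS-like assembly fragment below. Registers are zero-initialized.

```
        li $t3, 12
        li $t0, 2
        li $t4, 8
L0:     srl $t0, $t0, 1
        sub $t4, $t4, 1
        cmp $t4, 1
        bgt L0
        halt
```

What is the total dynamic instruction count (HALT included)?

32

li $t3, 12 → $t3=12
li $t0, 2 → $t0=2
li $t4, 8 → $t4=8
srl $t0, $t0, 1 → $t0=2>>1=1
sub $t4, $t4, 1 → $t4=8-1=7
cmp $t4, 1  (cmp 7,1)
bgt L0: taken
srl $t0, $t0, 1 → $t0=1>>1=0
sub $t4, $t4, 1 → $t4=7-1=6
cmp $t4, 1  (cmp 6,1)
bgt L0: taken
srl $t0, $t0, 1 → $t0=0>>1=0
sub $t4, $t4, 1 → $t4=6-1=5
cmp $t4, 1  (cmp 5,1)
bgt L0: taken
srl $t0, $t0, 1 → $t0=0>>1=0
sub $t4, $t4, 1 → $t4=5-1=4
cmp $t4, 1  (cmp 4,1)
bgt L0: taken
srl $t0, $t0, 1 → $t0=0>>1=0
sub $t4, $t4, 1 → $t4=4-1=3
cmp $t4, 1  (cmp 3,1)
bgt L0: taken
srl $t0, $t0, 1 → $t0=0>>1=0
sub $t4, $t4, 1 → $t4=3-1=2
cmp $t4, 1  (cmp 2,1)
bgt L0: taken
srl $t0, $t0, 1 → $t0=0>>1=0
sub $t4, $t4, 1 → $t4=2-1=1
cmp $t4, 1  (cmp 1,1)
bgt L0: not taken
halt.
Total executed instructions: 32.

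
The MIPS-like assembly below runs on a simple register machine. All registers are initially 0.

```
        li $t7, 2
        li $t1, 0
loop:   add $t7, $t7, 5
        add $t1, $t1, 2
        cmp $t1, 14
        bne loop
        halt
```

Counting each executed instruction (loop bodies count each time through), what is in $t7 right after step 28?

li $t7, 2 → $t7=2
li $t1, 0 → $t1=0
add $t7, $t7, 5 → $t7=2+5=7
add $t1, $t1, 2 → $t1=0+2=2
cmp $t1, 14  (cmp 2,14)
bne loop: taken
add $t7, $t7, 5 → $t7=7+5=12
add $t1, $t1, 2 → $t1=2+2=4
cmp $t1, 14  (cmp 4,14)
bne loop: taken
add $t7, $t7, 5 → $t7=12+5=17
add $t1, $t1, 2 → $t1=4+2=6
cmp $t1, 14  (cmp 6,14)
bne loop: taken
add $t7, $t7, 5 → $t7=17+5=22
add $t1, $t1, 2 → $t1=6+2=8
cmp $t1, 14  (cmp 8,14)
bne loop: taken
add $t7, $t7, 5 → $t7=22+5=27
add $t1, $t1, 2 → $t1=8+2=10
cmp $t1, 14  (cmp 10,14)
bne loop: taken
add $t7, $t7, 5 → $t7=27+5=32
add $t1, $t1, 2 → $t1=10+2=12
cmp $t1, 14  (cmp 12,14)
bne loop: taken
add $t7, $t7, 5 → $t7=32+5=37
add $t1, $t1, 2 → $t1=12+2=14
After step 28: $t7 = 37.

37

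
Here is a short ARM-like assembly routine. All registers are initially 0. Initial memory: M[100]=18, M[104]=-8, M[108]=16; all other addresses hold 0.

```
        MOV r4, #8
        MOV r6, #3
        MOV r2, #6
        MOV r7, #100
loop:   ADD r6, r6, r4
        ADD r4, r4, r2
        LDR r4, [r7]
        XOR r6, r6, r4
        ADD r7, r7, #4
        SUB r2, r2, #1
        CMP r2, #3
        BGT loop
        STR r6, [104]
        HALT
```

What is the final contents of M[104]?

r4=8
r6=3
r2=6
r7=100
r6=3+8=11
r4=8+6=14
r4=M[100]=18
r6=11^18=25
r7=100+4=104
r2=6-1=5
CMP r2, #3  (cmp 5,3)
BGT loop: taken
r6=25+18=43
r4=18+5=23
r4=M[104]=-8
r6=43^(-8)=-45
r7=104+4=108
r2=5-1=4
CMP r2, #3  (cmp 4,3)
BGT loop: taken
r6=(-45)+(-8)=-53
r4=(-8)+4=-4
r4=M[108]=16
r6=(-53)^16=-37
r7=108+4=112
r2=4-1=3
CMP r2, #3  (cmp 3,3)
BGT loop: not taken
STR r6, [104] → M[104]=-37
halt.

-37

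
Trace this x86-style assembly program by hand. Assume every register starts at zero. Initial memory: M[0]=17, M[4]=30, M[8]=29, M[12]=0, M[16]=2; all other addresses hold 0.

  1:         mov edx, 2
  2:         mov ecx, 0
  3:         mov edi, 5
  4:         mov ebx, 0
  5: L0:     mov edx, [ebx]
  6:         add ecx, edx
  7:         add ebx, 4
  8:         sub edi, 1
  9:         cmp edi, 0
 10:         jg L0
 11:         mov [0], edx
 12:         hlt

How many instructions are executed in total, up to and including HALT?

after mov edx, 2: edx=2
after mov ecx, 0: ecx=0
after mov edi, 5: edi=5
after mov ebx, 0: ebx=0
after mov edx, [ebx]: edx=M[0]=17
after add ecx, edx: ecx=0+17=17
after add ebx, 4: ebx=0+4=4
after sub edi, 1: edi=5-1=4
cmp edi, 0  (cmp 4,0)
jg L0: taken
after mov edx, [ebx]: edx=M[4]=30
after add ecx, edx: ecx=17+30=47
after add ebx, 4: ebx=4+4=8
after sub edi, 1: edi=4-1=3
cmp edi, 0  (cmp 3,0)
jg L0: taken
after mov edx, [ebx]: edx=M[8]=29
after add ecx, edx: ecx=47+29=76
after add ebx, 4: ebx=8+4=12
after sub edi, 1: edi=3-1=2
cmp edi, 0  (cmp 2,0)
jg L0: taken
after mov edx, [ebx]: edx=M[12]=0
after add ecx, edx: ecx=76+0=76
after add ebx, 4: ebx=12+4=16
after sub edi, 1: edi=2-1=1
cmp edi, 0  (cmp 1,0)
jg L0: taken
after mov edx, [ebx]: edx=M[16]=2
after add ecx, edx: ecx=76+2=78
after add ebx, 4: ebx=16+4=20
after sub edi, 1: edi=1-1=0
cmp edi, 0  (cmp 0,0)
jg L0: not taken
mov [0], edx → M[0]=2
halt.
Total executed instructions: 36.

36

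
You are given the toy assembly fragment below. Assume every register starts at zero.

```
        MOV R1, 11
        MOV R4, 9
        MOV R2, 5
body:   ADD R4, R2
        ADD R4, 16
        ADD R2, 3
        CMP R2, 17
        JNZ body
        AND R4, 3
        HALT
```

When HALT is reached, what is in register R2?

MOV R1, 11 → R1=11
MOV R4, 9 → R4=9
MOV R2, 5 → R2=5
ADD R4, R2 → R4=9+5=14
ADD R4, 16 → R4=14+16=30
ADD R2, 3 → R2=5+3=8
CMP R2, 17  (cmp 8,17)
JNZ body: taken
ADD R4, R2 → R4=30+8=38
ADD R4, 16 → R4=38+16=54
ADD R2, 3 → R2=8+3=11
CMP R2, 17  (cmp 11,17)
JNZ body: taken
ADD R4, R2 → R4=54+11=65
ADD R4, 16 → R4=65+16=81
ADD R2, 3 → R2=11+3=14
CMP R2, 17  (cmp 14,17)
JNZ body: taken
ADD R4, R2 → R4=81+14=95
ADD R4, 16 → R4=95+16=111
ADD R2, 3 → R2=14+3=17
CMP R2, 17  (cmp 17,17)
JNZ body: not taken
AND R4, 3 → R4=111&3=3
halt.

17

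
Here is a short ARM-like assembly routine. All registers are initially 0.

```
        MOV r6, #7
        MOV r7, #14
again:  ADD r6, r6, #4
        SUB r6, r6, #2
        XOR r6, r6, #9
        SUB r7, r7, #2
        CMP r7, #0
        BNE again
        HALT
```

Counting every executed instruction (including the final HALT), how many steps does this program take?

MOV r6, #7 → r6=7
MOV r7, #14 → r7=14
ADD r6, r6, #4 → r6=7+4=11
SUB r6, r6, #2 → r6=11-2=9
XOR r6, r6, #9 → r6=9^9=0
SUB r7, r7, #2 → r7=14-2=12
CMP r7, #0  (cmp 12,0)
BNE again: taken
ADD r6, r6, #4 → r6=0+4=4
SUB r6, r6, #2 → r6=4-2=2
XOR r6, r6, #9 → r6=2^9=11
SUB r7, r7, #2 → r7=12-2=10
CMP r7, #0  (cmp 10,0)
BNE again: taken
ADD r6, r6, #4 → r6=11+4=15
SUB r6, r6, #2 → r6=15-2=13
XOR r6, r6, #9 → r6=13^9=4
SUB r7, r7, #2 → r7=10-2=8
CMP r7, #0  (cmp 8,0)
BNE again: taken
ADD r6, r6, #4 → r6=4+4=8
SUB r6, r6, #2 → r6=8-2=6
XOR r6, r6, #9 → r6=6^9=15
SUB r7, r7, #2 → r7=8-2=6
CMP r7, #0  (cmp 6,0)
BNE again: taken
ADD r6, r6, #4 → r6=15+4=19
SUB r6, r6, #2 → r6=19-2=17
XOR r6, r6, #9 → r6=17^9=24
SUB r7, r7, #2 → r7=6-2=4
CMP r7, #0  (cmp 4,0)
BNE again: taken
ADD r6, r6, #4 → r6=24+4=28
SUB r6, r6, #2 → r6=28-2=26
XOR r6, r6, #9 → r6=26^9=19
SUB r7, r7, #2 → r7=4-2=2
CMP r7, #0  (cmp 2,0)
BNE again: taken
ADD r6, r6, #4 → r6=19+4=23
SUB r6, r6, #2 → r6=23-2=21
XOR r6, r6, #9 → r6=21^9=28
SUB r7, r7, #2 → r7=2-2=0
CMP r7, #0  (cmp 0,0)
BNE again: not taken
halt.
Total executed instructions: 45.

45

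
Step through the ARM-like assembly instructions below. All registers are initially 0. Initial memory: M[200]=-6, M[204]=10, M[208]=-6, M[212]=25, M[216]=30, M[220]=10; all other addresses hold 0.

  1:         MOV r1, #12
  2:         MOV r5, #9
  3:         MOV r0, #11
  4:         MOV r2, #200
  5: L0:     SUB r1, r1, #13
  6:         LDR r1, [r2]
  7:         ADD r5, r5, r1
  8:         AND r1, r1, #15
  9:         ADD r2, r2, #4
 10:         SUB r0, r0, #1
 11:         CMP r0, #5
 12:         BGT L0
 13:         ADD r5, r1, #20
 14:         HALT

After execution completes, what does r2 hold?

MOV r1, #12 → r1=12
MOV r5, #9 → r5=9
MOV r0, #11 → r0=11
MOV r2, #200 → r2=200
SUB r1, r1, #13 → r1=12-13=-1
LDR r1, [r2] → r1=M[200]=-6
ADD r5, r5, r1 → r5=9+(-6)=3
AND r1, r1, #15 → r1=(-6)&15=10
ADD r2, r2, #4 → r2=200+4=204
SUB r0, r0, #1 → r0=11-1=10
CMP r0, #5  (cmp 10,5)
BGT L0: taken
SUB r1, r1, #13 → r1=10-13=-3
LDR r1, [r2] → r1=M[204]=10
ADD r5, r5, r1 → r5=3+10=13
AND r1, r1, #15 → r1=10&15=10
ADD r2, r2, #4 → r2=204+4=208
SUB r0, r0, #1 → r0=10-1=9
CMP r0, #5  (cmp 9,5)
BGT L0: taken
SUB r1, r1, #13 → r1=10-13=-3
LDR r1, [r2] → r1=M[208]=-6
ADD r5, r5, r1 → r5=13+(-6)=7
AND r1, r1, #15 → r1=(-6)&15=10
ADD r2, r2, #4 → r2=208+4=212
SUB r0, r0, #1 → r0=9-1=8
CMP r0, #5  (cmp 8,5)
BGT L0: taken
SUB r1, r1, #13 → r1=10-13=-3
LDR r1, [r2] → r1=M[212]=25
ADD r5, r5, r1 → r5=7+25=32
AND r1, r1, #15 → r1=25&15=9
ADD r2, r2, #4 → r2=212+4=216
SUB r0, r0, #1 → r0=8-1=7
CMP r0, #5  (cmp 7,5)
BGT L0: taken
SUB r1, r1, #13 → r1=9-13=-4
LDR r1, [r2] → r1=M[216]=30
ADD r5, r5, r1 → r5=32+30=62
AND r1, r1, #15 → r1=30&15=14
ADD r2, r2, #4 → r2=216+4=220
SUB r0, r0, #1 → r0=7-1=6
CMP r0, #5  (cmp 6,5)
BGT L0: taken
SUB r1, r1, #13 → r1=14-13=1
LDR r1, [r2] → r1=M[220]=10
ADD r5, r5, r1 → r5=62+10=72
AND r1, r1, #15 → r1=10&15=10
ADD r2, r2, #4 → r2=220+4=224
SUB r0, r0, #1 → r0=6-1=5
CMP r0, #5  (cmp 5,5)
BGT L0: not taken
ADD r5, r1, #20 → r5=10+20=30
halt.

224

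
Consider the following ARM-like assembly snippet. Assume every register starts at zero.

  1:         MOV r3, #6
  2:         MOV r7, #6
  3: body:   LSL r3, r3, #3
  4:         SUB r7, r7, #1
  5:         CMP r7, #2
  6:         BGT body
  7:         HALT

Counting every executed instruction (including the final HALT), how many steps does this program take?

19

r3=6
r7=6
r3=6<<3=48
r7=6-1=5
CMP r7, #2  (cmp 5,2)
BGT body: taken
r3=48<<3=384
r7=5-1=4
CMP r7, #2  (cmp 4,2)
BGT body: taken
r3=384<<3=3072
r7=4-1=3
CMP r7, #2  (cmp 3,2)
BGT body: taken
r3=3072<<3=24576
r7=3-1=2
CMP r7, #2  (cmp 2,2)
BGT body: not taken
halt.
Total executed instructions: 19.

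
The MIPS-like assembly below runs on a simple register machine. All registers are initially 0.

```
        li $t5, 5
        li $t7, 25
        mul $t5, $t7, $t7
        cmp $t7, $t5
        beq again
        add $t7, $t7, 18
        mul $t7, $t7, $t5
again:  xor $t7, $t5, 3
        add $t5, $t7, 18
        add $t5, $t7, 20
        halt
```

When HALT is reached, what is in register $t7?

626

after li $t5, 5: $t5=5
after li $t7, 25: $t7=25
after mul $t5, $t7, $t7: $t5=25*25=625
cmp $t7, $t5  (cmp 25,625)
beq again: not taken
after add $t7, $t7, 18: $t7=25+18=43
after mul $t7, $t7, $t5: $t7=43*625=26875
after xor $t7, $t5, 3: $t7=625^3=626
after add $t5, $t7, 18: $t5=626+18=644
after add $t5, $t7, 20: $t5=626+20=646
halt.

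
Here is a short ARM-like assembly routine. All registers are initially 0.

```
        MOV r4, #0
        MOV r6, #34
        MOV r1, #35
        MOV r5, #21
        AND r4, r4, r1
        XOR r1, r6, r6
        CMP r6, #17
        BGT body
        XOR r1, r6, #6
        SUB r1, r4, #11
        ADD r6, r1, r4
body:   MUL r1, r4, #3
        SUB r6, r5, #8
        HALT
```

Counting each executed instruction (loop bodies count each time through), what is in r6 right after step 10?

13

after MOV r4, #0: r4=0
after MOV r6, #34: r6=34
after MOV r1, #35: r1=35
after MOV r5, #21: r5=21
after AND r4, r4, r1: r4=0&35=0
after XOR r1, r6, r6: r1=34^34=0
CMP r6, #17  (cmp 34,17)
BGT body: taken
after MUL r1, r4, #3: r1=0*3=0
after SUB r6, r5, #8: r6=21-8=13
After step 10: r6 = 13.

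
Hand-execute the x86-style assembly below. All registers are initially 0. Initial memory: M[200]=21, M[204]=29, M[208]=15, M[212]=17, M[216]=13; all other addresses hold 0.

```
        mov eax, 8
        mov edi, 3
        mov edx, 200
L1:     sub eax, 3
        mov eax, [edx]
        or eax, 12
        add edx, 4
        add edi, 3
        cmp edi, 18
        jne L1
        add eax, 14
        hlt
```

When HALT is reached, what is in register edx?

220

mov eax, 8 → eax=8
mov edi, 3 → edi=3
mov edx, 200 → edx=200
sub eax, 3 → eax=8-3=5
mov eax, [edx] → eax=M[200]=21
or eax, 12 → eax=21|12=29
add edx, 4 → edx=200+4=204
add edi, 3 → edi=3+3=6
cmp edi, 18  (cmp 6,18)
jne L1: taken
sub eax, 3 → eax=29-3=26
mov eax, [edx] → eax=M[204]=29
or eax, 12 → eax=29|12=29
add edx, 4 → edx=204+4=208
add edi, 3 → edi=6+3=9
cmp edi, 18  (cmp 9,18)
jne L1: taken
sub eax, 3 → eax=29-3=26
mov eax, [edx] → eax=M[208]=15
or eax, 12 → eax=15|12=15
add edx, 4 → edx=208+4=212
add edi, 3 → edi=9+3=12
cmp edi, 18  (cmp 12,18)
jne L1: taken
sub eax, 3 → eax=15-3=12
mov eax, [edx] → eax=M[212]=17
or eax, 12 → eax=17|12=29
add edx, 4 → edx=212+4=216
add edi, 3 → edi=12+3=15
cmp edi, 18  (cmp 15,18)
jne L1: taken
sub eax, 3 → eax=29-3=26
mov eax, [edx] → eax=M[216]=13
or eax, 12 → eax=13|12=13
add edx, 4 → edx=216+4=220
add edi, 3 → edi=15+3=18
cmp edi, 18  (cmp 18,18)
jne L1: not taken
add eax, 14 → eax=13+14=27
halt.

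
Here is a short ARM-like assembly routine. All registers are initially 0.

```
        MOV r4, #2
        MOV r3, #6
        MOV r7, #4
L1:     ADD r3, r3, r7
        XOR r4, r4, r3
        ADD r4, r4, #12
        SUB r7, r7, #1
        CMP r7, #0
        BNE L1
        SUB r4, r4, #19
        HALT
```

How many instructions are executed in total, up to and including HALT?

r4=2
r3=6
r7=4
r3=6+4=10
r4=2^10=8
r4=8+12=20
r7=4-1=3
CMP r7, #0  (cmp 3,0)
BNE L1: taken
r3=10+3=13
r4=20^13=25
r4=25+12=37
r7=3-1=2
CMP r7, #0  (cmp 2,0)
BNE L1: taken
r3=13+2=15
r4=37^15=42
r4=42+12=54
r7=2-1=1
CMP r7, #0  (cmp 1,0)
BNE L1: taken
r3=15+1=16
r4=54^16=38
r4=38+12=50
r7=1-1=0
CMP r7, #0  (cmp 0,0)
BNE L1: not taken
r4=50-19=31
halt.
Total executed instructions: 29.

29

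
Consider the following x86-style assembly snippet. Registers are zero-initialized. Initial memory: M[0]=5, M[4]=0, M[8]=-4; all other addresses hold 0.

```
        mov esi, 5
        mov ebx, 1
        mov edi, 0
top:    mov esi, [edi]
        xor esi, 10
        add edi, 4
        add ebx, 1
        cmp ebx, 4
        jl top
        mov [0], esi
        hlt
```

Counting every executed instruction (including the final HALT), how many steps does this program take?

mov esi, 5 → esi=5
mov ebx, 1 → ebx=1
mov edi, 0 → edi=0
mov esi, [edi] → esi=M[0]=5
xor esi, 10 → esi=5^10=15
add edi, 4 → edi=0+4=4
add ebx, 1 → ebx=1+1=2
cmp ebx, 4  (cmp 2,4)
jl top: taken
mov esi, [edi] → esi=M[4]=0
xor esi, 10 → esi=0^10=10
add edi, 4 → edi=4+4=8
add ebx, 1 → ebx=2+1=3
cmp ebx, 4  (cmp 3,4)
jl top: taken
mov esi, [edi] → esi=M[8]=-4
xor esi, 10 → esi=(-4)^10=-10
add edi, 4 → edi=8+4=12
add ebx, 1 → ebx=3+1=4
cmp ebx, 4  (cmp 4,4)
jl top: not taken
mov [0], esi → M[0]=-10
halt.
Total executed instructions: 23.

23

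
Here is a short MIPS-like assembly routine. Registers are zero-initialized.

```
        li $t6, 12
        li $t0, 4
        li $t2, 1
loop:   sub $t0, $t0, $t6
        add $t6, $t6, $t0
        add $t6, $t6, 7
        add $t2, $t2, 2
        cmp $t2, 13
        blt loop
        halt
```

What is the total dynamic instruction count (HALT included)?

$t6=12
$t0=4
$t2=1
$t0=4-12=-8
$t6=12+(-8)=4
$t6=4+7=11
$t2=1+2=3
cmp $t2, 13  (cmp 3,13)
blt loop: taken
$t0=(-8)-11=-19
$t6=11+(-19)=-8
$t6=(-8)+7=-1
$t2=3+2=5
cmp $t2, 13  (cmp 5,13)
blt loop: taken
$t0=(-19)-(-1)=-18
$t6=(-1)+(-18)=-19
$t6=(-19)+7=-12
$t2=5+2=7
cmp $t2, 13  (cmp 7,13)
blt loop: taken
$t0=(-18)-(-12)=-6
$t6=(-12)+(-6)=-18
$t6=(-18)+7=-11
$t2=7+2=9
cmp $t2, 13  (cmp 9,13)
blt loop: taken
$t0=(-6)-(-11)=5
$t6=(-11)+5=-6
$t6=(-6)+7=1
$t2=9+2=11
cmp $t2, 13  (cmp 11,13)
blt loop: taken
$t0=5-1=4
$t6=1+4=5
$t6=5+7=12
$t2=11+2=13
cmp $t2, 13  (cmp 13,13)
blt loop: not taken
halt.
Total executed instructions: 40.

40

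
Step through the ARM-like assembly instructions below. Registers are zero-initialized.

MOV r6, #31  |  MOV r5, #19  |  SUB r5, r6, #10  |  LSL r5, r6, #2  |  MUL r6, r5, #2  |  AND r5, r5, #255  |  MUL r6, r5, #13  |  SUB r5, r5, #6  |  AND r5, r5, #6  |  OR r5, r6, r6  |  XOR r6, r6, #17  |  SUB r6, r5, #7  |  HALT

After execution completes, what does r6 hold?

after MOV r6, #31: r6=31
after MOV r5, #19: r5=19
after SUB r5, r6, #10: r5=31-10=21
after LSL r5, r6, #2: r5=31<<2=124
after MUL r6, r5, #2: r6=124*2=248
after AND r5, r5, #255: r5=124&255=124
after MUL r6, r5, #13: r6=124*13=1612
after SUB r5, r5, #6: r5=124-6=118
after AND r5, r5, #6: r5=118&6=6
after OR r5, r6, r6: r5=1612|1612=1612
after XOR r6, r6, #17: r6=1612^17=1629
after SUB r6, r5, #7: r6=1612-7=1605
halt.

1605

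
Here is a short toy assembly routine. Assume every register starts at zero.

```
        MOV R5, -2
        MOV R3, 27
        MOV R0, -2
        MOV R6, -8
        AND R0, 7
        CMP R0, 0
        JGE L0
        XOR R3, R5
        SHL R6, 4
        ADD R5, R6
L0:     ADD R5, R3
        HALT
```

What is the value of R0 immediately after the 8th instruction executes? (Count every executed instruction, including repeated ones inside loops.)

after MOV R5, -2: R5=-2
after MOV R3, 27: R3=27
after MOV R0, -2: R0=-2
after MOV R6, -8: R6=-8
after AND R0, 7: R0=(-2)&7=6
CMP R0, 0  (cmp 6,0)
JGE L0: taken
after ADD R5, R3: R5=(-2)+27=25
After step 8: R0 = 6.

6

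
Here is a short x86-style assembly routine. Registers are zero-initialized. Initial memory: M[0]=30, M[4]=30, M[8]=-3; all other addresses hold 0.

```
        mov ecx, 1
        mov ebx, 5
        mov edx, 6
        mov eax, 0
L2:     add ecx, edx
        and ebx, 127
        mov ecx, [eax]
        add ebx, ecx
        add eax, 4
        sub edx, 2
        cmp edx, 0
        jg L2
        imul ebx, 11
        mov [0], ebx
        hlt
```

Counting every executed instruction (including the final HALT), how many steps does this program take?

mov ecx, 1 → ecx=1
mov ebx, 5 → ebx=5
mov edx, 6 → edx=6
mov eax, 0 → eax=0
add ecx, edx → ecx=1+6=7
and ebx, 127 → ebx=5&127=5
mov ecx, [eax] → ecx=M[0]=30
add ebx, ecx → ebx=5+30=35
add eax, 4 → eax=0+4=4
sub edx, 2 → edx=6-2=4
cmp edx, 0  (cmp 4,0)
jg L2: taken
add ecx, edx → ecx=30+4=34
and ebx, 127 → ebx=35&127=35
mov ecx, [eax] → ecx=M[4]=30
add ebx, ecx → ebx=35+30=65
add eax, 4 → eax=4+4=8
sub edx, 2 → edx=4-2=2
cmp edx, 0  (cmp 2,0)
jg L2: taken
add ecx, edx → ecx=30+2=32
and ebx, 127 → ebx=65&127=65
mov ecx, [eax] → ecx=M[8]=-3
add ebx, ecx → ebx=65+(-3)=62
add eax, 4 → eax=8+4=12
sub edx, 2 → edx=2-2=0
cmp edx, 0  (cmp 0,0)
jg L2: not taken
imul ebx, 11 → ebx=62*11=682
mov [0], ebx → M[0]=682
halt.
Total executed instructions: 31.

31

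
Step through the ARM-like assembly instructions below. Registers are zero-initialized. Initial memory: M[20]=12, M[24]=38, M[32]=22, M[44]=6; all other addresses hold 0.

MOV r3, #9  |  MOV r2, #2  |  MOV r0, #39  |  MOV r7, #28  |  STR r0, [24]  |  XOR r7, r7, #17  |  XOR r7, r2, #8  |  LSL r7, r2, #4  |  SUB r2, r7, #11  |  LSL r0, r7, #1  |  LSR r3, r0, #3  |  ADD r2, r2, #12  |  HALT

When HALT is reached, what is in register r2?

MOV r3, #9 → r3=9
MOV r2, #2 → r2=2
MOV r0, #39 → r0=39
MOV r7, #28 → r7=28
STR r0, [24] → M[24]=39
XOR r7, r7, #17 → r7=28^17=13
XOR r7, r2, #8 → r7=2^8=10
LSL r7, r2, #4 → r7=2<<4=32
SUB r2, r7, #11 → r2=32-11=21
LSL r0, r7, #1 → r0=32<<1=64
LSR r3, r0, #3 → r3=64>>3=8
ADD r2, r2, #12 → r2=21+12=33
halt.

33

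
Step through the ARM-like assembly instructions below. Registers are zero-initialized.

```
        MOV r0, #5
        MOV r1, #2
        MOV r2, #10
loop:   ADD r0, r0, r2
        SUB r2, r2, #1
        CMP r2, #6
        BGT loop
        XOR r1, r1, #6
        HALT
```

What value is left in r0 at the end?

39

MOV r0, #5 → r0=5
MOV r1, #2 → r1=2
MOV r2, #10 → r2=10
ADD r0, r0, r2 → r0=5+10=15
SUB r2, r2, #1 → r2=10-1=9
CMP r2, #6  (cmp 9,6)
BGT loop: taken
ADD r0, r0, r2 → r0=15+9=24
SUB r2, r2, #1 → r2=9-1=8
CMP r2, #6  (cmp 8,6)
BGT loop: taken
ADD r0, r0, r2 → r0=24+8=32
SUB r2, r2, #1 → r2=8-1=7
CMP r2, #6  (cmp 7,6)
BGT loop: taken
ADD r0, r0, r2 → r0=32+7=39
SUB r2, r2, #1 → r2=7-1=6
CMP r2, #6  (cmp 6,6)
BGT loop: not taken
XOR r1, r1, #6 → r1=2^6=4
halt.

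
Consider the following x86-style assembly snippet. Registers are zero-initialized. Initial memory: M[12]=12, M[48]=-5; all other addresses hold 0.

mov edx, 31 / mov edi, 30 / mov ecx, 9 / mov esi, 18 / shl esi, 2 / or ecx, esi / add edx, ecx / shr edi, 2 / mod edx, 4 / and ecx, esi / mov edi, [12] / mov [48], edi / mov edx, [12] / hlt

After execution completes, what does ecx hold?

after mov edx, 31: edx=31
after mov edi, 30: edi=30
after mov ecx, 9: ecx=9
after mov esi, 18: esi=18
after shl esi, 2: esi=18<<2=72
after or ecx, esi: ecx=9|72=73
after add edx, ecx: edx=31+73=104
after shr edi, 2: edi=30>>2=7
after mod edx, 4: edx=104%4=0
after and ecx, esi: ecx=73&72=72
after mov edi, [12]: edi=M[12]=12
mov [48], edi → M[48]=12
after mov edx, [12]: edx=M[12]=12
halt.

72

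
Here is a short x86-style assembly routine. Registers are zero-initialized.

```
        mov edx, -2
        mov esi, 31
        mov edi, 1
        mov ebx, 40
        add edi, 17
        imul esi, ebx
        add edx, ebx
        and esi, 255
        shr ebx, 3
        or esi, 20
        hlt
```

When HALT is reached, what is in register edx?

38

mov edx, -2 → edx=-2
mov esi, 31 → esi=31
mov edi, 1 → edi=1
mov ebx, 40 → ebx=40
add edi, 17 → edi=1+17=18
imul esi, ebx → esi=31*40=1240
add edx, ebx → edx=(-2)+40=38
and esi, 255 → esi=1240&255=216
shr ebx, 3 → ebx=40>>3=5
or esi, 20 → esi=216|20=220
halt.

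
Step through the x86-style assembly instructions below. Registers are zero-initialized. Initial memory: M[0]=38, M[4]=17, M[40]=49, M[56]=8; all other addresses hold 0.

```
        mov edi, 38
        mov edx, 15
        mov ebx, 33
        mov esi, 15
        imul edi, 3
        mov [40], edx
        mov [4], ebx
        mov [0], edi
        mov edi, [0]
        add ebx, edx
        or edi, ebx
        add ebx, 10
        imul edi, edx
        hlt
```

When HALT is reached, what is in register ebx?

58

mov edi, 38 → edi=38
mov edx, 15 → edx=15
mov ebx, 33 → ebx=33
mov esi, 15 → esi=15
imul edi, 3 → edi=38*3=114
mov [40], edx → M[40]=15
mov [4], ebx → M[4]=33
mov [0], edi → M[0]=114
mov edi, [0] → edi=M[0]=114
add ebx, edx → ebx=33+15=48
or edi, ebx → edi=114|48=114
add ebx, 10 → ebx=48+10=58
imul edi, edx → edi=114*15=1710
halt.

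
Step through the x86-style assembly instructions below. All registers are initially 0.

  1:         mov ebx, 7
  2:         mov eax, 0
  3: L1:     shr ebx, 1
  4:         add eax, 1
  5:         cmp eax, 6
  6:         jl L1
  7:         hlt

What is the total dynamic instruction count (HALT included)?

27

mov ebx, 7 → ebx=7
mov eax, 0 → eax=0
shr ebx, 1 → ebx=7>>1=3
add eax, 1 → eax=0+1=1
cmp eax, 6  (cmp 1,6)
jl L1: taken
shr ebx, 1 → ebx=3>>1=1
add eax, 1 → eax=1+1=2
cmp eax, 6  (cmp 2,6)
jl L1: taken
shr ebx, 1 → ebx=1>>1=0
add eax, 1 → eax=2+1=3
cmp eax, 6  (cmp 3,6)
jl L1: taken
shr ebx, 1 → ebx=0>>1=0
add eax, 1 → eax=3+1=4
cmp eax, 6  (cmp 4,6)
jl L1: taken
shr ebx, 1 → ebx=0>>1=0
add eax, 1 → eax=4+1=5
cmp eax, 6  (cmp 5,6)
jl L1: taken
shr ebx, 1 → ebx=0>>1=0
add eax, 1 → eax=5+1=6
cmp eax, 6  (cmp 6,6)
jl L1: not taken
halt.
Total executed instructions: 27.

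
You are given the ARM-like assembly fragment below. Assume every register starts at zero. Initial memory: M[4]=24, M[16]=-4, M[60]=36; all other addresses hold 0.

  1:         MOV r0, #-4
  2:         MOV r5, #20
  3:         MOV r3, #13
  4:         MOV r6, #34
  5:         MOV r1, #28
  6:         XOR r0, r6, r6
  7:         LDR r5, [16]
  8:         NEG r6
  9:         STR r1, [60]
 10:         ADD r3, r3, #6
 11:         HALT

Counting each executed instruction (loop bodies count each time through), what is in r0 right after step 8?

0

r0=-4
r5=20
r3=13
r6=34
r1=28
r0=34^34=0
r5=M[16]=-4
r6=-(34)=-34
After step 8: r0 = 0.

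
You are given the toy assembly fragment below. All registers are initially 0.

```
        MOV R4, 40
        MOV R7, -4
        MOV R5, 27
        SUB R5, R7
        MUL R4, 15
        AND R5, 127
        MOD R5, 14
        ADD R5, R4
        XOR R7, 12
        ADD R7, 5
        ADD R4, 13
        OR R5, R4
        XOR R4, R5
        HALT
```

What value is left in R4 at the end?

MOV R4, 40 → R4=40
MOV R7, -4 → R7=-4
MOV R5, 27 → R5=27
SUB R5, R7 → R5=27-(-4)=31
MUL R4, 15 → R4=40*15=600
AND R5, 127 → R5=31&127=31
MOD R5, 14 → R5=31%14=3
ADD R5, R4 → R5=3+600=603
XOR R7, 12 → R7=(-4)^12=-16
ADD R7, 5 → R7=(-16)+5=-11
ADD R4, 13 → R4=600+13=613
OR R5, R4 → R5=603|613=639
XOR R4, R5 → R4=613^639=26
halt.

26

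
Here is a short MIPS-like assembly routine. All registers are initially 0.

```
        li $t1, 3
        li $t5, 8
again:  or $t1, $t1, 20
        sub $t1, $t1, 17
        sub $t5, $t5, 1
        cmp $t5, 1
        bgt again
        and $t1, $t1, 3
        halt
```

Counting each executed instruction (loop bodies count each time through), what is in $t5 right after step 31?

after li $t1, 3: $t1=3
after li $t5, 8: $t5=8
after or $t1, $t1, 20: $t1=3|20=23
after sub $t1, $t1, 17: $t1=23-17=6
after sub $t5, $t5, 1: $t5=8-1=7
cmp $t5, 1  (cmp 7,1)
bgt again: taken
after or $t1, $t1, 20: $t1=6|20=22
after sub $t1, $t1, 17: $t1=22-17=5
after sub $t5, $t5, 1: $t5=7-1=6
cmp $t5, 1  (cmp 6,1)
bgt again: taken
after or $t1, $t1, 20: $t1=5|20=21
after sub $t1, $t1, 17: $t1=21-17=4
after sub $t5, $t5, 1: $t5=6-1=5
cmp $t5, 1  (cmp 5,1)
bgt again: taken
after or $t1, $t1, 20: $t1=4|20=20
after sub $t1, $t1, 17: $t1=20-17=3
after sub $t5, $t5, 1: $t5=5-1=4
cmp $t5, 1  (cmp 4,1)
bgt again: taken
after or $t1, $t1, 20: $t1=3|20=23
after sub $t1, $t1, 17: $t1=23-17=6
after sub $t5, $t5, 1: $t5=4-1=3
cmp $t5, 1  (cmp 3,1)
bgt again: taken
after or $t1, $t1, 20: $t1=6|20=22
after sub $t1, $t1, 17: $t1=22-17=5
after sub $t5, $t5, 1: $t5=3-1=2
cmp $t5, 1  (cmp 2,1)
After step 31: $t5 = 2.

2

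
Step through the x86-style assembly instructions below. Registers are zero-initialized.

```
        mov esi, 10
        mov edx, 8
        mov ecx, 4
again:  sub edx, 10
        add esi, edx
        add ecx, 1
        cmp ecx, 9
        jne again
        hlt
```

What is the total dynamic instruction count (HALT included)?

29

esi=10
edx=8
ecx=4
edx=8-10=-2
esi=10+(-2)=8
ecx=4+1=5
cmp ecx, 9  (cmp 5,9)
jne again: taken
edx=(-2)-10=-12
esi=8+(-12)=-4
ecx=5+1=6
cmp ecx, 9  (cmp 6,9)
jne again: taken
edx=(-12)-10=-22
esi=(-4)+(-22)=-26
ecx=6+1=7
cmp ecx, 9  (cmp 7,9)
jne again: taken
edx=(-22)-10=-32
esi=(-26)+(-32)=-58
ecx=7+1=8
cmp ecx, 9  (cmp 8,9)
jne again: taken
edx=(-32)-10=-42
esi=(-58)+(-42)=-100
ecx=8+1=9
cmp ecx, 9  (cmp 9,9)
jne again: not taken
halt.
Total executed instructions: 29.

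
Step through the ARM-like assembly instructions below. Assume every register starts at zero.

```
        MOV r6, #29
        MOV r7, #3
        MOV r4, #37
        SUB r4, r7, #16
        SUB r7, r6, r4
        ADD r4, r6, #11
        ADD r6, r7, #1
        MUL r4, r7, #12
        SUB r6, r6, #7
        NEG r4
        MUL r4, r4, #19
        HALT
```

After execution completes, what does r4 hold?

-9576

after MOV r6, #29: r6=29
after MOV r7, #3: r7=3
after MOV r4, #37: r4=37
after SUB r4, r7, #16: r4=3-16=-13
after SUB r7, r6, r4: r7=29-(-13)=42
after ADD r4, r6, #11: r4=29+11=40
after ADD r6, r7, #1: r6=42+1=43
after MUL r4, r7, #12: r4=42*12=504
after SUB r6, r6, #7: r6=43-7=36
after NEG r4: r4=-(504)=-504
after MUL r4, r4, #19: r4=(-504)*19=-9576
halt.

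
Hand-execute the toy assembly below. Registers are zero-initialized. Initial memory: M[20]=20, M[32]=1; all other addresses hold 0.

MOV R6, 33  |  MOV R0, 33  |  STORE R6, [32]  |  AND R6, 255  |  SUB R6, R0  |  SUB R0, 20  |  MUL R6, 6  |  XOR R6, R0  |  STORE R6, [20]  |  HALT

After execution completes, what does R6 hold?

R6=33
R0=33
STORE R6, [32] → M[32]=33
R6=33&255=33
R6=33-33=0
R0=33-20=13
R6=0*6=0
R6=0^13=13
STORE R6, [20] → M[20]=13
halt.

13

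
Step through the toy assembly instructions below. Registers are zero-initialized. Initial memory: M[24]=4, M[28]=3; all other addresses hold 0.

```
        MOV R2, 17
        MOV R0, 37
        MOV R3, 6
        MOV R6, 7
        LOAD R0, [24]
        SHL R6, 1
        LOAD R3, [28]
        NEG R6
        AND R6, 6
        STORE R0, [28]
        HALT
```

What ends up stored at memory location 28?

4

MOV R2, 17 → R2=17
MOV R0, 37 → R0=37
MOV R3, 6 → R3=6
MOV R6, 7 → R6=7
LOAD R0, [24] → R0=M[24]=4
SHL R6, 1 → R6=7<<1=14
LOAD R3, [28] → R3=M[28]=3
NEG R6 → R6=-(14)=-14
AND R6, 6 → R6=(-14)&6=2
STORE R0, [28] → M[28]=4
halt.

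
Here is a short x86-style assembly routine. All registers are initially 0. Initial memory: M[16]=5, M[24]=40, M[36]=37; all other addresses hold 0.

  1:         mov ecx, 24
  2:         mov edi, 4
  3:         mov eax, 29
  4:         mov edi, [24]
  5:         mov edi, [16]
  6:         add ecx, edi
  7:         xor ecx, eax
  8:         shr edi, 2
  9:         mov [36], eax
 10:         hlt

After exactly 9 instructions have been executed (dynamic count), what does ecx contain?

mov ecx, 24 → ecx=24
mov edi, 4 → edi=4
mov eax, 29 → eax=29
mov edi, [24] → edi=M[24]=40
mov edi, [16] → edi=M[16]=5
add ecx, edi → ecx=24+5=29
xor ecx, eax → ecx=29^29=0
shr edi, 2 → edi=5>>2=1
mov [36], eax → M[36]=29
After step 9: ecx = 0.

0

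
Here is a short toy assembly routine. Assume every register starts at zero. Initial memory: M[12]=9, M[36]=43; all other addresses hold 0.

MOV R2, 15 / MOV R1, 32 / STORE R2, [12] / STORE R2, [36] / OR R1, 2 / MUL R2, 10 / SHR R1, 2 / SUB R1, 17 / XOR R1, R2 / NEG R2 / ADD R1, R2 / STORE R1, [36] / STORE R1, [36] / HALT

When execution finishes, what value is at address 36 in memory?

-309

R2=15
R1=32
STORE R2, [12] → M[12]=15
STORE R2, [36] → M[36]=15
R1=32|2=34
R2=15*10=150
R1=34>>2=8
R1=8-17=-9
R1=(-9)^150=-159
R2=-(150)=-150
R1=(-159)+(-150)=-309
STORE R1, [36] → M[36]=-309
STORE R1, [36] → M[36]=-309
halt.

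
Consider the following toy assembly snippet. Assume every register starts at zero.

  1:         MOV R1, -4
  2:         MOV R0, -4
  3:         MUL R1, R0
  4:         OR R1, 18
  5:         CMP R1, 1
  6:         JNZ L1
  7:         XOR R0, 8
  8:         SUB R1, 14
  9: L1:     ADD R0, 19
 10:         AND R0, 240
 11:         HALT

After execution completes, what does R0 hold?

0

R1=-4
R0=-4
R1=(-4)*(-4)=16
R1=16|18=18
CMP R1, 1  (cmp 18,1)
JNZ L1: taken
R0=(-4)+19=15
R0=15&240=0
halt.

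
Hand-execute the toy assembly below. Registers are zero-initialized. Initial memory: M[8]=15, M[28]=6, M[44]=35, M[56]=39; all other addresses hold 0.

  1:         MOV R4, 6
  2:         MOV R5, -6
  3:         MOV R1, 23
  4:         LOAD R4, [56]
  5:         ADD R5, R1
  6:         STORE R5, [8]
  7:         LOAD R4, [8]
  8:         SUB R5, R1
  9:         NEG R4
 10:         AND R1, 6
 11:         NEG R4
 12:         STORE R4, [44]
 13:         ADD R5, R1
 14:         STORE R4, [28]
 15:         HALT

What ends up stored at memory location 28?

R4=6
R5=-6
R1=23
R4=M[56]=39
R5=(-6)+23=17
STORE R5, [8] → M[8]=17
R4=M[8]=17
R5=17-23=-6
R4=-(17)=-17
R1=23&6=6
R4=-(-17)=17
STORE R4, [44] → M[44]=17
R5=(-6)+6=0
STORE R4, [28] → M[28]=17
halt.

17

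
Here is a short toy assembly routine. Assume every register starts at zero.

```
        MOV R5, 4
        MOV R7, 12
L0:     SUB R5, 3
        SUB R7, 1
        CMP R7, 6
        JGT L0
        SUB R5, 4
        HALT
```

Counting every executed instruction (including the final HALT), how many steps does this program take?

MOV R5, 4 → R5=4
MOV R7, 12 → R7=12
SUB R5, 3 → R5=4-3=1
SUB R7, 1 → R7=12-1=11
CMP R7, 6  (cmp 11,6)
JGT L0: taken
SUB R5, 3 → R5=1-3=-2
SUB R7, 1 → R7=11-1=10
CMP R7, 6  (cmp 10,6)
JGT L0: taken
SUB R5, 3 → R5=(-2)-3=-5
SUB R7, 1 → R7=10-1=9
CMP R7, 6  (cmp 9,6)
JGT L0: taken
SUB R5, 3 → R5=(-5)-3=-8
SUB R7, 1 → R7=9-1=8
CMP R7, 6  (cmp 8,6)
JGT L0: taken
SUB R5, 3 → R5=(-8)-3=-11
SUB R7, 1 → R7=8-1=7
CMP R7, 6  (cmp 7,6)
JGT L0: taken
SUB R5, 3 → R5=(-11)-3=-14
SUB R7, 1 → R7=7-1=6
CMP R7, 6  (cmp 6,6)
JGT L0: not taken
SUB R5, 4 → R5=(-14)-4=-18
halt.
Total executed instructions: 28.

28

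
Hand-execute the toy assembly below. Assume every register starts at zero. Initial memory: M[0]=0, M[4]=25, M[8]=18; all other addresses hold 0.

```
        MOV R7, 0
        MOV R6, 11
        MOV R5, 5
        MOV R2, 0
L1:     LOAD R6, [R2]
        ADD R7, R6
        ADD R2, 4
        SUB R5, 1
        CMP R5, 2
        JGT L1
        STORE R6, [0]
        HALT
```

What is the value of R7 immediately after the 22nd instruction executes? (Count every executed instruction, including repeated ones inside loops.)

MOV R7, 0 → R7=0
MOV R6, 11 → R6=11
MOV R5, 5 → R5=5
MOV R2, 0 → R2=0
LOAD R6, [R2] → R6=M[0]=0
ADD R7, R6 → R7=0+0=0
ADD R2, 4 → R2=0+4=4
SUB R5, 1 → R5=5-1=4
CMP R5, 2  (cmp 4,2)
JGT L1: taken
LOAD R6, [R2] → R6=M[4]=25
ADD R7, R6 → R7=0+25=25
ADD R2, 4 → R2=4+4=8
SUB R5, 1 → R5=4-1=3
CMP R5, 2  (cmp 3,2)
JGT L1: taken
LOAD R6, [R2] → R6=M[8]=18
ADD R7, R6 → R7=25+18=43
ADD R2, 4 → R2=8+4=12
SUB R5, 1 → R5=3-1=2
CMP R5, 2  (cmp 2,2)
JGT L1: not taken
After step 22: R7 = 43.

43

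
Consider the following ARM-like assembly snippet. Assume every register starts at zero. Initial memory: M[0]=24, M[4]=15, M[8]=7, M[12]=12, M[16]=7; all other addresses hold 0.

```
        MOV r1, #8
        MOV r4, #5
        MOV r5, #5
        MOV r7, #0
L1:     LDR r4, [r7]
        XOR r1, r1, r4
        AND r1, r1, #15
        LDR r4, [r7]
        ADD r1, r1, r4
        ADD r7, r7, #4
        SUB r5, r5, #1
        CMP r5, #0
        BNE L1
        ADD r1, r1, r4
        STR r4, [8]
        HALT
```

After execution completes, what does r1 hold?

MOV r1, #8 → r1=8
MOV r4, #5 → r4=5
MOV r5, #5 → r5=5
MOV r7, #0 → r7=0
LDR r4, [r7] → r4=M[0]=24
XOR r1, r1, r4 → r1=8^24=16
AND r1, r1, #15 → r1=16&15=0
LDR r4, [r7] → r4=M[0]=24
ADD r1, r1, r4 → r1=0+24=24
ADD r7, r7, #4 → r7=0+4=4
SUB r5, r5, #1 → r5=5-1=4
CMP r5, #0  (cmp 4,0)
BNE L1: taken
LDR r4, [r7] → r4=M[4]=15
XOR r1, r1, r4 → r1=24^15=23
AND r1, r1, #15 → r1=23&15=7
LDR r4, [r7] → r4=M[4]=15
ADD r1, r1, r4 → r1=7+15=22
ADD r7, r7, #4 → r7=4+4=8
SUB r5, r5, #1 → r5=4-1=3
CMP r5, #0  (cmp 3,0)
BNE L1: taken
LDR r4, [r7] → r4=M[8]=7
XOR r1, r1, r4 → r1=22^7=17
AND r1, r1, #15 → r1=17&15=1
LDR r4, [r7] → r4=M[8]=7
ADD r1, r1, r4 → r1=1+7=8
ADD r7, r7, #4 → r7=8+4=12
SUB r5, r5, #1 → r5=3-1=2
CMP r5, #0  (cmp 2,0)
BNE L1: taken
LDR r4, [r7] → r4=M[12]=12
XOR r1, r1, r4 → r1=8^12=4
AND r1, r1, #15 → r1=4&15=4
LDR r4, [r7] → r4=M[12]=12
ADD r1, r1, r4 → r1=4+12=16
ADD r7, r7, #4 → r7=12+4=16
SUB r5, r5, #1 → r5=2-1=1
CMP r5, #0  (cmp 1,0)
BNE L1: taken
LDR r4, [r7] → r4=M[16]=7
XOR r1, r1, r4 → r1=16^7=23
AND r1, r1, #15 → r1=23&15=7
LDR r4, [r7] → r4=M[16]=7
ADD r1, r1, r4 → r1=7+7=14
ADD r7, r7, #4 → r7=16+4=20
SUB r5, r5, #1 → r5=1-1=0
CMP r5, #0  (cmp 0,0)
BNE L1: not taken
ADD r1, r1, r4 → r1=14+7=21
STR r4, [8] → M[8]=7
halt.

21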